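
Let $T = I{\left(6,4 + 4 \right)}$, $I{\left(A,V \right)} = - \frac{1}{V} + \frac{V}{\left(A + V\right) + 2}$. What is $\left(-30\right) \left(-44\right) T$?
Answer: $495$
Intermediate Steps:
$I{\left(A,V \right)} = - \frac{1}{V} + \frac{V}{2 + A + V}$
$T = \frac{3}{8}$ ($T = \frac{-2 + \left(4 + 4\right)^{2} - 6 - \left(4 + 4\right)}{\left(4 + 4\right) \left(2 + 6 + \left(4 + 4\right)\right)} = \frac{-2 + 8^{2} - 6 - 8}{8 \left(2 + 6 + 8\right)} = \frac{-2 + 64 - 6 - 8}{8 \cdot 16} = \frac{1}{8} \cdot \frac{1}{16} \cdot 48 = \frac{3}{8} \approx 0.375$)
$\left(-30\right) \left(-44\right) T = \left(-30\right) \left(-44\right) \frac{3}{8} = 1320 \cdot \frac{3}{8} = 495$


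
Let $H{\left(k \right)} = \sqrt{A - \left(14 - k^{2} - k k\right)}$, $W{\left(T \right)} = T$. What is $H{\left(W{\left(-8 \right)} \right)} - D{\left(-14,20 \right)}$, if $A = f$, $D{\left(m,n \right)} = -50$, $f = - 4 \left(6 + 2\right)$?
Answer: $50 + \sqrt{82} \approx 59.055$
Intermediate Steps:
$f = -32$ ($f = \left(-4\right) 8 = -32$)
$A = -32$
$H{\left(k \right)} = \sqrt{-46 + 2 k^{2}}$ ($H{\left(k \right)} = \sqrt{-32 - \left(14 - k^{2} - k k\right)} = \sqrt{-32 + \left(\left(k^{2} + k^{2}\right) - 14\right)} = \sqrt{-32 + \left(2 k^{2} - 14\right)} = \sqrt{-32 + \left(-14 + 2 k^{2}\right)} = \sqrt{-46 + 2 k^{2}}$)
$H{\left(W{\left(-8 \right)} \right)} - D{\left(-14,20 \right)} = \sqrt{-46 + 2 \left(-8\right)^{2}} - -50 = \sqrt{-46 + 2 \cdot 64} + 50 = \sqrt{-46 + 128} + 50 = \sqrt{82} + 50 = 50 + \sqrt{82}$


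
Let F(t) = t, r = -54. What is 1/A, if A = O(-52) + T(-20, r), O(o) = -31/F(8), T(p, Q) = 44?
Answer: 8/321 ≈ 0.024922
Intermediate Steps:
O(o) = -31/8
A = 321/8 (A = -31/8 + 44 = 321/8 ≈ 40.125)
1/A = 1/(321/8) = 8/321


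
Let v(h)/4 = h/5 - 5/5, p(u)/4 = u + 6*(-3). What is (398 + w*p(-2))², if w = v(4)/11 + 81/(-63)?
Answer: 1522092196/5929 ≈ 2.5672e+5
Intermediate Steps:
p(u) = -72 + 4*u (p(u) = 4*(u + 6*(-3)) = 4*(u - 18) = 4*(-18 + u) = -72 + 4*u)
v(h) = -4 + 4*h/5 (v(h) = 4*(h/5 - 5/5) = 4*(h*(⅕) - 5*⅕) = 4*(h/5 - 1) = 4*(-1 + h/5) = -4 + 4*h/5)
w = -523/385 (w = (-4 + (⅘)*4)/11 + 81/(-63) = (-4 + 16/5)*(1/11) + 81*(-1/63) = -⅘*1/11 - 9/7 = -4/55 - 9/7 = -523/385 ≈ -1.3584)
(398 + w*p(-2))² = (398 - 523*(-72 + 4*(-2))/385)² = (398 - 523*(-72 - 8)/385)² = (398 - 523/385*(-80))² = (398 + 8368/77)² = (39014/77)² = 1522092196/5929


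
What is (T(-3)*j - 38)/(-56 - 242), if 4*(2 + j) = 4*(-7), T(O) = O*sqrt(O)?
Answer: 19/149 - 27*I*sqrt(3)/298 ≈ 0.12752 - 0.15693*I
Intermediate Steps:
T(O) = O**(3/2)
j = -9 (j = -2 + (4*(-7))/4 = -2 + (1/4)*(-28) = -2 - 7 = -9)
(T(-3)*j - 38)/(-56 - 242) = ((-3)**(3/2)*(-9) - 38)/(-56 - 242) = (-3*I*sqrt(3)*(-9) - 38)/(-298) = (27*I*sqrt(3) - 38)*(-1/298) = (-38 + 27*I*sqrt(3))*(-1/298) = 19/149 - 27*I*sqrt(3)/298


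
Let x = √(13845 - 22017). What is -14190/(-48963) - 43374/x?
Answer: 4730/16321 + 7229*I*√227/227 ≈ 0.28981 + 479.81*I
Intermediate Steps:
x = 6*I*√227 (x = √(-8172) = 6*I*√227 ≈ 90.399*I)
-14190/(-48963) - 43374/x = -14190/(-48963) - 43374*(-I*√227/1362) = -14190*(-1/48963) - (-7229)*I*√227/227 = 4730/16321 + 7229*I*√227/227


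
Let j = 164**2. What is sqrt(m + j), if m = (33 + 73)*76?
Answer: 2*sqrt(8738) ≈ 186.95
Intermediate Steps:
m = 8056 (m = 106*76 = 8056)
j = 26896
sqrt(m + j) = sqrt(8056 + 26896) = sqrt(34952) = 2*sqrt(8738)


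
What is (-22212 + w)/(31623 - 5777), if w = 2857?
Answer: -19355/25846 ≈ -0.74886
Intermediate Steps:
(-22212 + w)/(31623 - 5777) = (-22212 + 2857)/(31623 - 5777) = -19355/25846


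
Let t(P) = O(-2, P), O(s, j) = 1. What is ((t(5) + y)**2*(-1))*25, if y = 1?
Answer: -100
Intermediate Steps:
t(P) = 1
((t(5) + y)**2*(-1))*25 = ((1 + 1)**2*(-1))*25 = (2**2*(-1))*25 = (4*(-1))*25 = -4*25 = -100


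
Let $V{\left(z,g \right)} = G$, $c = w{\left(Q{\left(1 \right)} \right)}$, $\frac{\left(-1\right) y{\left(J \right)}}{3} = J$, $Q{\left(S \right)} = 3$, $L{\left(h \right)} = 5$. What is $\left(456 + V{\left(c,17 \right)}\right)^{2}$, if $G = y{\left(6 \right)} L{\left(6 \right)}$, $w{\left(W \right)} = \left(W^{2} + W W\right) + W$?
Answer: $133956$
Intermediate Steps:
$y{\left(J \right)} = - 3 J$
$w{\left(W \right)} = W + 2 W^{2}$ ($w{\left(W \right)} = \left(W^{2} + W^{2}\right) + W = 2 W^{2} + W = W + 2 W^{2}$)
$c = 21$ ($c = 3 \left(1 + 2 \cdot 3\right) = 3 \left(1 + 6\right) = 3 \cdot 7 = 21$)
$G = -90$ ($G = \left(-3\right) 6 \cdot 5 = \left(-18\right) 5 = -90$)
$V{\left(z,g \right)} = -90$
$\left(456 + V{\left(c,17 \right)}\right)^{2} = \left(456 - 90\right)^{2} = 366^{2} = 133956$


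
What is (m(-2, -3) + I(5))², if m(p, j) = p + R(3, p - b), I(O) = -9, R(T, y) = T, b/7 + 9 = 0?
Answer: 64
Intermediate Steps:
b = -63 (b = -63 + 7*0 = -63 + 0 = -63)
m(p, j) = 3 + p (m(p, j) = p + 3 = 3 + p)
(m(-2, -3) + I(5))² = ((3 - 2) - 9)² = (1 - 9)² = (-8)² = 64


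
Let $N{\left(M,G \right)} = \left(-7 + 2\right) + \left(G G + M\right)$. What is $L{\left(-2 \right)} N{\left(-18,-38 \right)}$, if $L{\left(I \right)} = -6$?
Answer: $-8526$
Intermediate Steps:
$N{\left(M,G \right)} = -5 + M + G^{2}$ ($N{\left(M,G \right)} = -5 + \left(G^{2} + M\right) = -5 + \left(M + G^{2}\right) = -5 + M + G^{2}$)
$L{\left(-2 \right)} N{\left(-18,-38 \right)} = - 6 \left(-5 - 18 + \left(-38\right)^{2}\right) = - 6 \left(-5 - 18 + 1444\right) = \left(-6\right) 1421 = -8526$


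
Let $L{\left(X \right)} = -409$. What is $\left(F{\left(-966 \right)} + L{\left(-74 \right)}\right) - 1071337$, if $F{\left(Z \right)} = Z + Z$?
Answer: $-1073678$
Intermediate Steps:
$F{\left(Z \right)} = 2 Z$
$\left(F{\left(-966 \right)} + L{\left(-74 \right)}\right) - 1071337 = \left(2 \left(-966\right) - 409\right) - 1071337 = \left(-1932 - 409\right) - 1071337 = -2341 - 1071337 = -1073678$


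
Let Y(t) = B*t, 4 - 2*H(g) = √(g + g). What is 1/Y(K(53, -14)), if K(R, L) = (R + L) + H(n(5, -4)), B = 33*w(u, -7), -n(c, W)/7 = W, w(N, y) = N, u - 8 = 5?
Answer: 41/715143 + √14/715143 ≈ 6.2563e-5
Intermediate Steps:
u = 13 (u = 8 + 5 = 13)
n(c, W) = -7*W
H(g) = 2 - √2*√g/2 (H(g) = 2 - √(g + g)/2 = 2 - √2*√g/2)
B = 429 (B = 33*13 = 429)
K(R, L) = 2 + L + R - √14 (K(R, L) = (R + L) + (2 - √2*√(-7*(-4))/2) = (L + R) + (2 - √2*√28/2) = (L + R) + (2 - √2*2*√7/2) = (L + R) + (2 - √14) = 2 + L + R - √14)
Y(t) = 429*t
1/Y(K(53, -14)) = 1/(429*(2 - 14 + 53 - √14)) = 1/(429*(41 - √14)) = 1/(17589 - 429*√14)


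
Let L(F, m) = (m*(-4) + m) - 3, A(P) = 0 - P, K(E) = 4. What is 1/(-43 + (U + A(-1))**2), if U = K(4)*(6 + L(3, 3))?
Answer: 1/486 ≈ 0.0020576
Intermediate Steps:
A(P) = -P
L(F, m) = -3 - 3*m (L(F, m) = (-4*m + m) - 3 = -3*m - 3 = -3 - 3*m)
U = -24 (U = 4*(6 + (-3 - 3*3)) = 4*(6 + (-3 - 9)) = 4*(6 - 12) = 4*(-6) = -24)
1/(-43 + (U + A(-1))**2) = 1/(-43 + (-24 - 1*(-1))**2) = 1/(-43 + (-24 + 1)**2) = 1/(-43 + (-23)**2) = 1/(-43 + 529) = 1/486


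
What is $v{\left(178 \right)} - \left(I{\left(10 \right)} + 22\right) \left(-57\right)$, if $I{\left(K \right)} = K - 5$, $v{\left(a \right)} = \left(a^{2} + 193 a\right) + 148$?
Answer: $67725$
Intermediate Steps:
$v{\left(a \right)} = 148 + a^{2} + 193 a$
$I{\left(K \right)} = -5 + K$
$v{\left(178 \right)} - \left(I{\left(10 \right)} + 22\right) \left(-57\right) = \left(148 + 178^{2} + 193 \cdot 178\right) - \left(\left(-5 + 10\right) + 22\right) \left(-57\right) = \left(148 + 31684 + 34354\right) - \left(5 + 22\right) \left(-57\right) = 66186 - 27 \left(-57\right) = 66186 - -1539 = 66186 + 1539 = 67725$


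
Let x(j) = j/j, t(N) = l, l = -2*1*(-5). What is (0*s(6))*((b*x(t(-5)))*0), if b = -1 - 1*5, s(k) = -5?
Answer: 0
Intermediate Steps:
l = 10 (l = -2*(-5) = 10)
t(N) = 10
b = -6 (b = -1 - 5 = -6)
x(j) = 1
(0*s(6))*((b*x(t(-5)))*0) = (0*(-5))*(-6*1*0) = 0*(-6*0) = 0*0 = 0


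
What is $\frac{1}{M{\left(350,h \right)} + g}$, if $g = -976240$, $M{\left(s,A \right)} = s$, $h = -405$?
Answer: $- \frac{1}{975890} \approx -1.0247 \cdot 10^{-6}$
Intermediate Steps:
$\frac{1}{M{\left(350,h \right)} + g} = \frac{1}{350 - 976240} = \frac{1}{-975890} = - \frac{1}{975890}$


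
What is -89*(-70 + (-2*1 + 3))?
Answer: 6141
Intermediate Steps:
-89*(-70 + (-2*1 + 3)) = -89*(-70 + (-2 + 3)) = -89*(-70 + 1) = -89*(-69) = 6141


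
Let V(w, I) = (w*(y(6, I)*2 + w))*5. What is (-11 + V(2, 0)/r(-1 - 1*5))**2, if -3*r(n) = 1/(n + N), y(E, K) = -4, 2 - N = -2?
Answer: 137641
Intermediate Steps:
N = 4 (N = 2 - 1*(-2) = 2 + 2 = 4)
r(n) = -1/(3*(4 + n)) (r(n) = -1/(3*(n + 4)) = -1/(3*(4 + n)))
V(w, I) = 5*w*(-8 + w) (V(w, I) = (w*(-4*2 + w))*5 = (w*(-8 + w))*5 = 5*w*(-8 + w))
(-11 + V(2, 0)/r(-1 - 1*5))**2 = (-11 + (5*2*(-8 + 2))/((-1/(12 + 3*(-1 - 1*5)))))**2 = (-11 + (5*2*(-6))/((-1/(12 + 3*(-1 - 5)))))**2 = (-11 - 60/((-1/(12 + 3*(-6)))))**2 = (-11 - 60/((-1/(12 - 18))))**2 = (-11 - 60/((-1/(-6))))**2 = (-11 - 60/((-1*(-1/6))))**2 = (-11 - 60/1/6)**2 = (-11 - 60*6)**2 = (-11 - 360)**2 = (-371)**2 = 137641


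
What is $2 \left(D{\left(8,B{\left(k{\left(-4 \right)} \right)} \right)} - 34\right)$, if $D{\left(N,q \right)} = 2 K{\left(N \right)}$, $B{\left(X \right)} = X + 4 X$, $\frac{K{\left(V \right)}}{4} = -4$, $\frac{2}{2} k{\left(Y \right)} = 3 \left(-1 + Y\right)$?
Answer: $-132$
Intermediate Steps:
$k{\left(Y \right)} = -3 + 3 Y$ ($k{\left(Y \right)} = 3 \left(-1 + Y\right) = -3 + 3 Y$)
$K{\left(V \right)} = -16$ ($K{\left(V \right)} = 4 \left(-4\right) = -16$)
$B{\left(X \right)} = 5 X$
$D{\left(N,q \right)} = -32$ ($D{\left(N,q \right)} = 2 \left(-16\right) = -32$)
$2 \left(D{\left(8,B{\left(k{\left(-4 \right)} \right)} \right)} - 34\right) = 2 \left(-32 - 34\right) = 2 \left(-66\right) = -132$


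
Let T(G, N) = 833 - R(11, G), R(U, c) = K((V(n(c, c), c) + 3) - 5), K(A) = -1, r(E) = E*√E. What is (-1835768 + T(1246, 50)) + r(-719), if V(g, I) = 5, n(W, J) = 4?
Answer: -1834934 - 719*I*√719 ≈ -1.8349e+6 - 19279.0*I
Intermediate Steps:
r(E) = E^(3/2)
R(U, c) = -1
T(G, N) = 834 (T(G, N) = 833 - 1*(-1) = 833 + 1 = 834)
(-1835768 + T(1246, 50)) + r(-719) = (-1835768 + 834) + (-719)^(3/2) = -1834934 - 719*I*√719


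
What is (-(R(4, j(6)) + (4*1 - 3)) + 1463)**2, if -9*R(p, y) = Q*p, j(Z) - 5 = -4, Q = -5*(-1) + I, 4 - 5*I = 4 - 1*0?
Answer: 173659684/81 ≈ 2.1439e+6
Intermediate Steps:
I = 0 (I = 4/5 - (4 - 1*0)/5 = 4/5 - (4 + 0)/5 = 4/5 - 1/5*4 = 4/5 - 4/5 = 0)
Q = 5 (Q = -5*(-1) + 0 = 5 + 0 = 5)
j(Z) = 1 (j(Z) = 5 - 4 = 1)
R(p, y) = -5*p/9
(-(R(4, j(6)) + (4*1 - 3)) + 1463)**2 = (-(-5/9*4 + (4*1 - 3)) + 1463)**2 = (-(-20/9 + (4 - 3)) + 1463)**2 = (-(-20/9 + 1) + 1463)**2 = (-1*(-11/9) + 1463)**2 = (11/9 + 1463)**2 = (13178/9)**2 = 173659684/81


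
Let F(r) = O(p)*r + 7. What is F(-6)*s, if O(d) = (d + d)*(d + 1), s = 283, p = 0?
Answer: 1981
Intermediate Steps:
O(d) = 2*d*(1 + d) (O(d) = (2*d)*(1 + d) = 2*d*(1 + d))
F(r) = 7 (F(r) = (2*0*(1 + 0))*r + 7 = (2*0*1)*r + 7 = 0*r + 7 = 0 + 7 = 7)
F(-6)*s = 7*283 = 1981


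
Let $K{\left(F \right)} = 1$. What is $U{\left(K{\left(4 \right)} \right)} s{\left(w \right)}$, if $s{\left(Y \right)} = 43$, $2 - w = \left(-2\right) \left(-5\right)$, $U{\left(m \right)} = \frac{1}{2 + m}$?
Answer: $\frac{43}{3} \approx 14.333$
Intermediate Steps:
$w = -8$ ($w = 2 - \left(-2\right) \left(-5\right) = 2 - 10 = -8$)
$U{\left(K{\left(4 \right)} \right)} s{\left(w \right)} = \frac{1}{2 + 1} \cdot 43 = \frac{1}{3} \cdot 43 = \frac{43}{3}$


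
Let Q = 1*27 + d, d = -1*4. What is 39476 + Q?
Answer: 39499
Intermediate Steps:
d = -4
Q = 23 (Q = 1*27 - 4 = 27 - 4 = 23)
39476 + Q = 39476 + 23 = 39499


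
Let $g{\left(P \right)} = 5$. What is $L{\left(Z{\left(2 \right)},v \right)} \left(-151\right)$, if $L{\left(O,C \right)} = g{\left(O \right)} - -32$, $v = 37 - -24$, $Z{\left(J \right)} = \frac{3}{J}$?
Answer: $-5587$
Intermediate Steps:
$v = 61$ ($v = 37 + 24 = 61$)
$L{\left(O,C \right)} = 37$ ($L{\left(O,C \right)} = 5 - -32 = 5 + 32 = 37$)
$L{\left(Z{\left(2 \right)},v \right)} \left(-151\right) = 37 \left(-151\right) = -5587$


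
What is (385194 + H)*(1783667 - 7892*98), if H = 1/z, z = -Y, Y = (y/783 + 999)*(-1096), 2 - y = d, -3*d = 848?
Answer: 1001211623301295762719/2572865480 ≈ 3.8914e+11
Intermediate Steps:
d = -848/3 (d = -⅓*848 = -848/3 ≈ -282.67)
y = 854/3 (y = 2 - 1*(-848/3) = 2 + 848/3 = 854/3 ≈ 284.67)
Y = -2572865480/2349 (Y = ((854/3)/783 + 999)*(-1096) = ((854/3)*(1/783) + 999)*(-1096) = (854/2349 + 999)*(-1096) = (2347505/2349)*(-1096) = -2572865480/2349 ≈ -1.0953e+6)
z = 2572865480/2349 (z = -1*(-2572865480/2349) = 2572865480/2349 ≈ 1.0953e+6)
H = 2349/2572865480 (H = 1/(2572865480/2349) = 2349/2572865480 ≈ 9.1299e-7)
(385194 + H)*(1783667 - 7892*98) = (385194 + 2349/2572865480)*(1783667 - 7892*98) = 991052345705469*(1783667 - 773416)/2572865480 = (991052345705469/2572865480)*1010251 = 1001211623301295762719/2572865480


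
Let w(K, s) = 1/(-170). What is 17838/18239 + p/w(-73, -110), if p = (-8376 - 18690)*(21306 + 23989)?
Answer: 3801231208333938/18239 ≈ 2.0841e+11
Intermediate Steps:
w(K, s) = -1/170
p = -1225954470 (p = -27066*45295 = -1225954470)
17838/18239 + p/w(-73, -110) = 17838/18239 - 1225954470/(-1/170) = 17838*(1/18239) - 1225954470*(-170) = 17838/18239 + 208412259900 = 3801231208333938/18239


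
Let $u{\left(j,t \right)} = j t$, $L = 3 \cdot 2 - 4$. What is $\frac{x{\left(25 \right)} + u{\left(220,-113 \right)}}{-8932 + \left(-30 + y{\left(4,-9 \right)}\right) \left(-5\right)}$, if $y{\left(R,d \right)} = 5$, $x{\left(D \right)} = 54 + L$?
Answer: $\frac{24804}{8807} \approx 2.8164$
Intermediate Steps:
$L = 2$ ($L = 6 - 4 = 2$)
$x{\left(D \right)} = 56$ ($x{\left(D \right)} = 54 + 2 = 56$)
$\frac{x{\left(25 \right)} + u{\left(220,-113 \right)}}{-8932 + \left(-30 + y{\left(4,-9 \right)}\right) \left(-5\right)} = \frac{56 + 220 \left(-113\right)}{-8932 + \left(-30 + 5\right) \left(-5\right)} = \frac{56 - 24860}{-8932 - -125} = - \frac{24804}{-8932 + 125} = - \frac{24804}{-8807} = \left(-24804\right) \left(- \frac{1}{8807}\right) = \frac{24804}{8807}$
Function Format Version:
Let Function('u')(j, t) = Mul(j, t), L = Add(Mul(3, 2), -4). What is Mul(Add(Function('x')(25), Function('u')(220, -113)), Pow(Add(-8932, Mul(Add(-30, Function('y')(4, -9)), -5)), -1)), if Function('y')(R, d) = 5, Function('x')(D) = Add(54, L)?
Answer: Rational(24804, 8807) ≈ 2.8164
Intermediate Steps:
L = 2 (L = Add(6, -4) = 2)
Function('x')(D) = 56 (Function('x')(D) = Add(54, 2) = 56)
Mul(Add(Function('x')(25), Function('u')(220, -113)), Pow(Add(-8932, Mul(Add(-30, Function('y')(4, -9)), -5)), -1)) = Mul(Add(56, Mul(220, -113)), Pow(Add(-8932, Mul(Add(-30, 5), -5)), -1)) = Mul(Add(56, -24860), Pow(Add(-8932, Mul(-25, -5)), -1)) = Mul(-24804, Pow(Add(-8932, 125), -1)) = Mul(-24804, Pow(-8807, -1)) = Mul(-24804, Rational(-1, 8807)) = Rational(24804, 8807)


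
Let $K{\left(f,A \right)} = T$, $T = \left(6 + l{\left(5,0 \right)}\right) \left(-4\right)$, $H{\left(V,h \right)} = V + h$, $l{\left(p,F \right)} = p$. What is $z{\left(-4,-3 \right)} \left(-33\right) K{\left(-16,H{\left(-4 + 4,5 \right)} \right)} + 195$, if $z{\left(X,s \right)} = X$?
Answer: $-5613$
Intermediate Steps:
$T = -44$ ($T = \left(6 + 5\right) \left(-4\right) = 11 \left(-4\right) = -44$)
$K{\left(f,A \right)} = -44$
$z{\left(-4,-3 \right)} \left(-33\right) K{\left(-16,H{\left(-4 + 4,5 \right)} \right)} + 195 = \left(-4\right) \left(-33\right) \left(-44\right) + 195 = 132 \left(-44\right) + 195 = -5808 + 195 = -5613$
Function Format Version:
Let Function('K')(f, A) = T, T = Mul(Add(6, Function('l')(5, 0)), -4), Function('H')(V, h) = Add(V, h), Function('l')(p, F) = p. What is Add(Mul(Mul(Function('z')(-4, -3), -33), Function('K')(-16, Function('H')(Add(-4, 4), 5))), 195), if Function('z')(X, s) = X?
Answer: -5613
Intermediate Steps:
T = -44 (T = Mul(Add(6, 5), -4) = Mul(11, -4) = -44)
Function('K')(f, A) = -44
Add(Mul(Mul(Function('z')(-4, -3), -33), Function('K')(-16, Function('H')(Add(-4, 4), 5))), 195) = Add(Mul(Mul(-4, -33), -44), 195) = Add(Mul(132, -44), 195) = Add(-5808, 195) = -5613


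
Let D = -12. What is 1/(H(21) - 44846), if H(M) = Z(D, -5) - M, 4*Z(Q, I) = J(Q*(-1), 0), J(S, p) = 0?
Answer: -1/44867 ≈ -2.2288e-5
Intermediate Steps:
Z(Q, I) = 0 (Z(Q, I) = (¼)*0 = 0)
H(M) = -M (H(M) = 0 - M = -M)
1/(H(21) - 44846) = 1/(-1*21 - 44846) = 1/(-21 - 44846) = 1/(-44867) = -1/44867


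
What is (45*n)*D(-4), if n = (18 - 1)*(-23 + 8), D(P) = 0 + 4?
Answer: -45900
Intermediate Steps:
D(P) = 4
n = -255 (n = 17*(-15) = -255)
(45*n)*D(-4) = (45*(-255))*4 = -11475*4 = -45900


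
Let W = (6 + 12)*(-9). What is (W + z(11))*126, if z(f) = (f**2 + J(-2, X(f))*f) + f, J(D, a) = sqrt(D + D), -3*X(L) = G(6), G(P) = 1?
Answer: -3780 + 2772*I ≈ -3780.0 + 2772.0*I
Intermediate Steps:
X(L) = -1/3 (X(L) = -1/3*1 = -1/3)
J(D, a) = sqrt(2)*sqrt(D) (J(D, a) = sqrt(2*D) = sqrt(2)*sqrt(D))
z(f) = f + f**2 + 2*I*f (z(f) = (f**2 + (sqrt(2)*sqrt(-2))*f) + f = (f**2 + (sqrt(2)*(I*sqrt(2)))*f) + f = (f**2 + (2*I)*f) + f = (f**2 + 2*I*f) + f = f + f**2 + 2*I*f)
W = -162 (W = 18*(-9) = -162)
(W + z(11))*126 = (-162 + 11*(1 + 11 + 2*I))*126 = (-162 + 11*(12 + 2*I))*126 = (-162 + (132 + 22*I))*126 = (-30 + 22*I)*126 = -3780 + 2772*I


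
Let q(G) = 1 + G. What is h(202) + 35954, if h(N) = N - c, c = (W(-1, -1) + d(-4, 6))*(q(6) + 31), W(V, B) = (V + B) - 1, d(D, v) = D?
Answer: 36422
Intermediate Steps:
W(V, B) = -1 + B + V (W(V, B) = (B + V) - 1 = -1 + B + V)
c = -266 (c = ((-1 - 1 - 1) - 4)*((1 + 6) + 31) = (-3 - 4)*(7 + 31) = -7*38 = -266)
h(N) = 266 + N (h(N) = N - 1*(-266) = N + 266 = 266 + N)
h(202) + 35954 = (266 + 202) + 35954 = 468 + 35954 = 36422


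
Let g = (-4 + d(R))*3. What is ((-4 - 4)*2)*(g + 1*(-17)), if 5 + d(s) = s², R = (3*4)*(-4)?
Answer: -109888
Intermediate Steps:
R = -48 (R = 12*(-4) = -48)
d(s) = -5 + s²
g = 6885 (g = (-4 + (-5 + (-48)²))*3 = (-4 + (-5 + 2304))*3 = (-4 + 2299)*3 = 2295*3 = 6885)
((-4 - 4)*2)*(g + 1*(-17)) = ((-4 - 4)*2)*(6885 + 1*(-17)) = (-8*2)*(6885 - 17) = -16*6868 = -109888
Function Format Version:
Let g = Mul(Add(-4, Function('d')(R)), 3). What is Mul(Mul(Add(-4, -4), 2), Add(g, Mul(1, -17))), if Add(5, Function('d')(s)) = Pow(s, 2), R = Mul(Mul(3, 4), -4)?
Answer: -109888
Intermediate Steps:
R = -48 (R = Mul(12, -4) = -48)
Function('d')(s) = Add(-5, Pow(s, 2))
g = 6885 (g = Mul(Add(-4, Add(-5, Pow(-48, 2))), 3) = Mul(Add(-4, Add(-5, 2304)), 3) = Mul(Add(-4, 2299), 3) = Mul(2295, 3) = 6885)
Mul(Mul(Add(-4, -4), 2), Add(g, Mul(1, -17))) = Mul(Mul(Add(-4, -4), 2), Add(6885, Mul(1, -17))) = Mul(Mul(-8, 2), Add(6885, -17)) = Mul(-16, 6868) = -109888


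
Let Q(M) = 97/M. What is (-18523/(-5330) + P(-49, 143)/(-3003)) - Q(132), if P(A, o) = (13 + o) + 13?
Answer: 6609511/2462460 ≈ 2.6841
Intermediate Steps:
P(A, o) = 26 + o
(-18523/(-5330) + P(-49, 143)/(-3003)) - Q(132) = (-18523/(-5330) + (26 + 143)/(-3003)) - 97/132 = (-18523*(-1/5330) + 169*(-1/3003)) - 97/132 = (18523/5330 - 13/231) - 1*97/132 = 4209523/1231230 - 97/132 = 6609511/2462460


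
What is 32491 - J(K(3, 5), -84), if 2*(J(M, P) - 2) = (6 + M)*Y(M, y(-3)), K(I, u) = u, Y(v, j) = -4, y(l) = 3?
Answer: 32511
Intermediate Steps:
J(M, P) = -10 - 2*M (J(M, P) = 2 + ((6 + M)*(-4))/2 = 2 + (-24 - 4*M)/2 = 2 + (-12 - 2*M) = -10 - 2*M)
32491 - J(K(3, 5), -84) = 32491 - (-10 - 2*5) = 32491 - (-10 - 10) = 32491 - 1*(-20) = 32491 + 20 = 32511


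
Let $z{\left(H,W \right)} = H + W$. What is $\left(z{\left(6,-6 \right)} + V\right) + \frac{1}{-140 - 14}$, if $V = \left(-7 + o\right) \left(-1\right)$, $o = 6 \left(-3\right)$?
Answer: $\frac{3849}{154} \approx 24.993$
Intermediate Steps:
$o = -18$
$V = 25$ ($V = \left(-7 - 18\right) \left(-1\right) = \left(-25\right) \left(-1\right) = 25$)
$\left(z{\left(6,-6 \right)} + V\right) + \frac{1}{-140 - 14} = \left(\left(6 - 6\right) + 25\right) + \frac{1}{-140 - 14} = \left(0 + 25\right) + \frac{1}{-154} = 25 - \frac{1}{154} = \frac{3849}{154}$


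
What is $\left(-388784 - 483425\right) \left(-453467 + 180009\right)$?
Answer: $238512528722$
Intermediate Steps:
$\left(-388784 - 483425\right) \left(-453467 + 180009\right) = \left(-872209\right) \left(-273458\right) = 238512528722$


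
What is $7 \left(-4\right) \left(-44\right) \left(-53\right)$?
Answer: $-65296$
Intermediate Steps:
$7 \left(-4\right) \left(-44\right) \left(-53\right) = \left(-28\right) \left(-44\right) \left(-53\right) = 1232 \left(-53\right) = -65296$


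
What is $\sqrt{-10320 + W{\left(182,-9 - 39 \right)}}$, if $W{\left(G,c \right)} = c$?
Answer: $72 i \sqrt{2} \approx 101.82 i$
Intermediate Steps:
$\sqrt{-10320 + W{\left(182,-9 - 39 \right)}} = \sqrt{-10320 - 48} = \sqrt{-10368} = 72 i \sqrt{2}$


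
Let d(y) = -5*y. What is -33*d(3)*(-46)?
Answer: -22770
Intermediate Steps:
-33*d(3)*(-46) = -(-165)*3*(-46) = -33*(-15)*(-46) = 495*(-46) = -22770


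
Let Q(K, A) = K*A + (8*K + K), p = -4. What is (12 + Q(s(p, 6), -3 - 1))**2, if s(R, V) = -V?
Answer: 324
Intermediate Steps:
Q(K, A) = 9*K + A*K (Q(K, A) = A*K + 9*K = 9*K + A*K)
(12 + Q(s(p, 6), -3 - 1))**2 = (12 + (-1*6)*(9 + (-3 - 1)))**2 = (12 - 6*(9 - 4))**2 = (12 - 6*5)**2 = (12 - 30)**2 = (-18)**2 = 324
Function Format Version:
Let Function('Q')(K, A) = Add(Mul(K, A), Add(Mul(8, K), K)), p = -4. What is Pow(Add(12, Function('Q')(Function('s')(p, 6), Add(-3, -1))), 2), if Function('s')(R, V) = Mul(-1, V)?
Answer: 324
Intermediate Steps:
Function('Q')(K, A) = Add(Mul(9, K), Mul(A, K)) (Function('Q')(K, A) = Add(Mul(A, K), Mul(9, K)) = Add(Mul(9, K), Mul(A, K)))
Pow(Add(12, Function('Q')(Function('s')(p, 6), Add(-3, -1))), 2) = Pow(Add(12, Mul(Mul(-1, 6), Add(9, Add(-3, -1)))), 2) = Pow(Add(12, Mul(-6, Add(9, -4))), 2) = Pow(Add(12, Mul(-6, 5)), 2) = Pow(Add(12, -30), 2) = Pow(-18, 2) = 324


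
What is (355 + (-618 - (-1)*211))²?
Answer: 2704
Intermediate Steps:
(355 + (-618 - (-1)*211))² = (355 + (-618 - 1*(-211)))² = (355 + (-618 + 211))² = (355 - 407)² = (-52)² = 2704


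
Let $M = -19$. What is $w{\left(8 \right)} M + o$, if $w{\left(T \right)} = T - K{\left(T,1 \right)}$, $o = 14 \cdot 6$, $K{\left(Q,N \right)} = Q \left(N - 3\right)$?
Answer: $-372$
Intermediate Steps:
$K{\left(Q,N \right)} = Q \left(-3 + N\right)$
$o = 84$
$w{\left(T \right)} = 3 T$ ($w{\left(T \right)} = T - T \left(-3 + 1\right) = T - T \left(-2\right) = T - - 2 T = T + 2 T = 3 T$)
$w{\left(8 \right)} M + o = 3 \cdot 8 \left(-19\right) + 84 = 24 \left(-19\right) + 84 = -456 + 84 = -372$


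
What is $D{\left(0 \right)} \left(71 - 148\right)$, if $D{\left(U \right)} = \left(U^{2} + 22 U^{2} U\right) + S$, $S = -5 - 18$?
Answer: $1771$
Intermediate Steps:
$S = -23$ ($S = -5 - 18 = -23$)
$D{\left(U \right)} = -23 + U^{2} + 22 U^{3}$ ($D{\left(U \right)} = \left(U^{2} + 22 U^{2} U\right) - 23 = \left(U^{2} + 22 U^{3}\right) - 23 = -23 + U^{2} + 22 U^{3}$)
$D{\left(0 \right)} \left(71 - 148\right) = \left(-23 + 0^{2} + 22 \cdot 0^{3}\right) \left(71 - 148\right) = \left(-23 + 0 + 22 \cdot 0\right) \left(-77\right) = \left(-23 + 0 + 0\right) \left(-77\right) = \left(-23\right) \left(-77\right) = 1771$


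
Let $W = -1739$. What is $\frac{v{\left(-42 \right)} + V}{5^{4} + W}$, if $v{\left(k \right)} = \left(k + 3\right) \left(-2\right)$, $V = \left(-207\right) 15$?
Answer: $\frac{3027}{1114} \approx 2.7172$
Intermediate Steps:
$V = -3105$
$v{\left(k \right)} = -6 - 2 k$ ($v{\left(k \right)} = \left(3 + k\right) \left(-2\right) = -6 - 2 k$)
$\frac{v{\left(-42 \right)} + V}{5^{4} + W} = \frac{\left(-6 - -84\right) - 3105}{5^{4} - 1739} = \frac{\left(-6 + 84\right) - 3105}{625 - 1739} = \frac{78 - 3105}{-1114} = \left(-3027\right) \left(- \frac{1}{1114}\right) = \frac{3027}{1114}$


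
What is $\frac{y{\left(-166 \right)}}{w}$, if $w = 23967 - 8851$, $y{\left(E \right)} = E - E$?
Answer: $0$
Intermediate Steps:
$y{\left(E \right)} = 0$
$w = 15116$
$\frac{y{\left(-166 \right)}}{w} = \frac{0}{15116} = 0 \cdot \frac{1}{15116} = 0$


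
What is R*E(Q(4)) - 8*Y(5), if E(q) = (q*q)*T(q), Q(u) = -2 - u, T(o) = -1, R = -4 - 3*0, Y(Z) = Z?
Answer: 104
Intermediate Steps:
R = -4 (R = -4 + 0 = -4)
E(q) = -q² (E(q) = (q*q)*(-1) = q²*(-1) = -q²)
R*E(Q(4)) - 8*Y(5) = -(-4)*(-2 - 1*4)² - 8*5 = -(-4)*(-2 - 4)² - 40 = -(-4)*(-6)² - 40 = -(-4)*36 - 40 = -4*(-36) - 40 = 144 - 40 = 104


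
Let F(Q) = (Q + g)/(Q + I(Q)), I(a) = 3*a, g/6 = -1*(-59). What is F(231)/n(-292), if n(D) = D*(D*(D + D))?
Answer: -195/15336606208 ≈ -1.2715e-8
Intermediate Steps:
g = 354 (g = 6*(-1*(-59)) = 6*59 = 354)
F(Q) = (354 + Q)/(4*Q) (F(Q) = (Q + 354)/(Q + 3*Q) = (354 + Q)/((4*Q)) = (354 + Q)*(1/(4*Q)) = (354 + Q)/(4*Q))
n(D) = 2*D³ (n(D) = D*(D*(2*D)) = D*(2*D²) = 2*D³)
F(231)/n(-292) = ((¼)*(354 + 231)/231)/((2*(-292)³)) = ((¼)*(1/231)*585)/((2*(-24897088))) = (195/308)/(-49794176) = (195/308)*(-1/49794176) = -195/15336606208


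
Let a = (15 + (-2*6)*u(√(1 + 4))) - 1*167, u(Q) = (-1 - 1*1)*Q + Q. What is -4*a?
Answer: 608 - 48*√5 ≈ 500.67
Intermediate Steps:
u(Q) = -Q (u(Q) = (-1 - 1)*Q + Q = -2*Q + Q = -Q)
a = -152 + 12*√5 (a = (15 + (-2*6)*(-√(1 + 4))) - 1*167 = (15 - (-12)*√5) - 167 = (15 + 12*√5) - 167 = -152 + 12*√5 ≈ -125.17)
-4*a = -4*(-152 + 12*√5) = 608 - 48*√5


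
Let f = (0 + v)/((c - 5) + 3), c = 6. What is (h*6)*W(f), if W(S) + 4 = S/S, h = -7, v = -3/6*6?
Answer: 126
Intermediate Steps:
v = -3 (v = -3*1/6*6 = -1/2*6 = -3)
f = -3/4 (f = (0 - 3)/((6 - 5) + 3) = -3/(1 + 3) = -3/4 ≈ -0.75000)
W(S) = -3 (W(S) = -4 + S/S = -4 + 1 = -3)
(h*6)*W(f) = -7*6*(-3) = -42*(-3) = 126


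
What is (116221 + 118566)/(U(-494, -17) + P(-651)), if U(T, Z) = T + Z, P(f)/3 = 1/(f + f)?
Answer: -101897558/221775 ≈ -459.46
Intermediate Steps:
P(f) = 3/(2*f) (P(f) = 3/(f + f) = 3/((2*f)) = 3*(1/(2*f)) = 3/(2*f))
(116221 + 118566)/(U(-494, -17) + P(-651)) = (116221 + 118566)/((-494 - 17) + (3/2)/(-651)) = 234787/(-511 + (3/2)*(-1/651)) = 234787/(-511 - 1/434) = 234787/(-221775/434) = 234787*(-434/221775) = -101897558/221775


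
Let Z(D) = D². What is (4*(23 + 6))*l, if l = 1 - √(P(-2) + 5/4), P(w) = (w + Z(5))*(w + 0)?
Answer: 116 - 58*I*√179 ≈ 116.0 - 775.99*I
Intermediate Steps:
P(w) = w*(25 + w) (P(w) = (w + 5²)*(w + 0) = (w + 25)*w = (25 + w)*w = w*(25 + w))
l = 1 - I*√179/2 (l = 1 - √(-2*(25 - 2) + 5/4) = 1 - √(-2*23 + 5*(¼)) = 1 - √(-46 + 5/4) = 1 - √(-179/4) = 1 - I*√179/2 ≈ 1.0 - 6.6895*I)
(4*(23 + 6))*l = (4*(23 + 6))*(1 - I*√179/2) = (4*29)*(1 - I*√179/2) = 116*(1 - I*√179/2) = 116 - 58*I*√179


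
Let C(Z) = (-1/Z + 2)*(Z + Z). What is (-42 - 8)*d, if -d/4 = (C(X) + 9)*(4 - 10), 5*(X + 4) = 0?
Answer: 10800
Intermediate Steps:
X = -4 (X = -4 + (⅕)*0 = -4 + 0 = -4)
C(Z) = 2*Z*(2 - 1/Z) (C(Z) = (2 - 1/Z)*(2*Z) = 2*Z*(2 - 1/Z))
d = -216 (d = -4*((-2 + 4*(-4)) + 9)*(4 - 10) = -4*((-2 - 16) + 9)*(-6) = -4*(-18 + 9)*(-6) = -(-36)*(-6) = -4*54 = -216)
(-42 - 8)*d = (-42 - 8)*(-216) = -50*(-216) = 10800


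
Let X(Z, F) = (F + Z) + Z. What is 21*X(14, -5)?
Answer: 483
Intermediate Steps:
X(Z, F) = F + 2*Z
21*X(14, -5) = 21*(-5 + 2*14) = 21*(-5 + 28) = 21*23 = 483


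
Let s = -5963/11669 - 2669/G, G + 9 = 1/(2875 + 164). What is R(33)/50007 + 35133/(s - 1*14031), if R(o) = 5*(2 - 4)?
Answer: -560752163909534860/219204105720051747 ≈ -2.5581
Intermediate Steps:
R(o) = -10 (R(o) = 5*(-2) = -10)
G = -27350/3039 (G = -9 + 1/(2875 + 164) = -9 + 1/3039 = -27350/3039 ≈ -8.9997)
s = 94485232829/319147150 (s = -5963/11669 - 2669/(-27350/3039) = -5963*1/11669 - 2669*(-3039/27350) = -5963/11669 + 8111091/27350 = 94485232829/319147150 ≈ 296.06)
R(33)/50007 + 35133/(s - 1*14031) = -10/50007 + 35133/(94485232829/319147150 - 1*14031) = -10*1/50007 + 35133/(94485232829/319147150 - 14031) = -10/50007 + 35133/(-4383468428821/319147150) = -10/50007 + 35133*(-319147150/4383468428821) = -10/50007 - 11212596820950/4383468428821 = -560752163909534860/219204105720051747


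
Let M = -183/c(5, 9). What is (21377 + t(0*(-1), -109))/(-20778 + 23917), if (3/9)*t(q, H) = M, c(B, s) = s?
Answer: 292/43 ≈ 6.7907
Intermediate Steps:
M = -61/3 (M = -183/9 = -183*⅑ = -61/3 ≈ -20.333)
t(q, H) = -61 (t(q, H) = 3*(-61/3) = -61)
(21377 + t(0*(-1), -109))/(-20778 + 23917) = (21377 - 61)/(-20778 + 23917) = 21316/3139 = 21316*(1/3139) = 292/43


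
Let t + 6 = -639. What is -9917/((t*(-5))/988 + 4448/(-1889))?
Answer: -18508414444/1697401 ≈ -10904.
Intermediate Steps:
t = -645 (t = -6 - 639 = -645)
-9917/((t*(-5))/988 + 4448/(-1889)) = -9917/(-645*(-5)/988 + 4448/(-1889)) = -9917/(3225*(1/988) + 4448*(-1/1889)) = -9917/(3225/988 - 4448/1889) = -9917/1697401/1866332 = -9917*1866332/1697401 = -18508414444/1697401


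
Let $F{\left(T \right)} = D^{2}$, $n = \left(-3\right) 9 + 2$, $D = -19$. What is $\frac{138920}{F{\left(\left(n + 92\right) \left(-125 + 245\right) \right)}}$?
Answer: $\frac{138920}{361} \approx 384.82$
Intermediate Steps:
$n = -25$ ($n = -27 + 2 = -25$)
$F{\left(T \right)} = 361$ ($F{\left(T \right)} = \left(-19\right)^{2} = 361$)
$\frac{138920}{F{\left(\left(n + 92\right) \left(-125 + 245\right) \right)}} = \frac{138920}{361}$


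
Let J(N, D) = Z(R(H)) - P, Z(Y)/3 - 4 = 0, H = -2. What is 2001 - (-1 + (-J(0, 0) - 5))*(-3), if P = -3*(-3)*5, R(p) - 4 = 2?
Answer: 2082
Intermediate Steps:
R(p) = 6 (R(p) = 4 + 2 = 6)
Z(Y) = 12 (Z(Y) = 12 + 3*0 = 12 + 0 = 12)
P = 45 (P = 9*5 = 45)
J(N, D) = -33 (J(N, D) = 12 - 1*45 = 12 - 45 = -33)
2001 - (-1 + (-J(0, 0) - 5))*(-3) = 2001 - (-1 + (-1*(-33) - 5))*(-3) = 2001 - (-1 + (33 - 5))*(-3) = 2001 - (-1 + 28)*(-3) = 2001 - 27*(-3) = 2001 - 1*(-81) = 2001 + 81 = 2082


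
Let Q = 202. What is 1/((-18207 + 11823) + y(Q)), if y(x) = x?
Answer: -1/6182 ≈ -0.00016176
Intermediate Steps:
1/((-18207 + 11823) + y(Q)) = 1/((-18207 + 11823) + 202) = 1/(-6384 + 202) = 1/(-6182) = -1/6182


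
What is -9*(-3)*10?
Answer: 270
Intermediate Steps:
-9*(-3)*10 = 27*10 = 270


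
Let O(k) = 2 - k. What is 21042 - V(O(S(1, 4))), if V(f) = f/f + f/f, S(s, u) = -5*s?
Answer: 21040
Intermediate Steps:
V(f) = 2 (V(f) = 1 + 1 = 2)
21042 - V(O(S(1, 4))) = 21042 - 1*2 = 21042 - 2 = 21040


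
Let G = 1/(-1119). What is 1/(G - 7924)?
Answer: -1119/8866957 ≈ -0.00012620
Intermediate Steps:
G = -1/1119 ≈ -0.00089366
1/(G - 7924) = 1/(-1/1119 - 7924) = 1/(-8866957/1119) = -1119/8866957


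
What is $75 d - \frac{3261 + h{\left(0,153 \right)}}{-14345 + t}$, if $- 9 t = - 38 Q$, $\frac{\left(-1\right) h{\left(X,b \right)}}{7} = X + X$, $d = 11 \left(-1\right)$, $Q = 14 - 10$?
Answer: $- \frac{106356876}{128953} \approx -824.77$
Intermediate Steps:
$Q = 4$
$d = -11$
$h{\left(X,b \right)} = - 14 X$ ($h{\left(X,b \right)} = - 7 \left(X + X\right) = - 7 \cdot 2 X = - 14 X$)
$t = \frac{152}{9}$ ($t = - \frac{\left(-38\right) 4}{9} = \left(- \frac{1}{9}\right) \left(-152\right) = \frac{152}{9} \approx 16.889$)
$75 d - \frac{3261 + h{\left(0,153 \right)}}{-14345 + t} = 75 \left(-11\right) - \frac{3261 - 0}{-14345 + \frac{152}{9}} = -825 - \frac{3261 + 0}{- \frac{128953}{9}} = -825 - 3261 \left(- \frac{9}{128953}\right) = -825 - - \frac{29349}{128953} = -825 + \frac{29349}{128953} = - \frac{106356876}{128953}$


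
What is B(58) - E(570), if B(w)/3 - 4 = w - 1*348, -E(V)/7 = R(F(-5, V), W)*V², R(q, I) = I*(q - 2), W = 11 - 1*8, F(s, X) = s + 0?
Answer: -47761158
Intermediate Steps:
F(s, X) = s
W = 3 (W = 11 - 8 = 3)
R(q, I) = I*(-2 + q)
E(V) = 147*V² (E(V) = -7*3*(-2 - 5)*V² = -7*3*(-7)*V² = -(-147)*V² = 147*V²)
B(w) = -1032 + 3*w (B(w) = 12 + 3*(w - 1*348) = 12 + 3*(w - 348) = 12 + 3*(-348 + w) = 12 + (-1044 + 3*w) = -1032 + 3*w)
B(58) - E(570) = (-1032 + 3*58) - 147*570² = (-1032 + 174) - 147*324900 = -858 - 1*47760300 = -858 - 47760300 = -47761158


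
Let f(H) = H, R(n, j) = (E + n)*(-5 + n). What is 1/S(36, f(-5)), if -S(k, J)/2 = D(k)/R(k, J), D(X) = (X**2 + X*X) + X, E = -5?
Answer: -961/5256 ≈ -0.18284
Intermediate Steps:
D(X) = X + 2*X**2 (D(X) = (X**2 + X**2) + X = 2*X**2 + X = X + 2*X**2)
R(n, j) = (-5 + n)**2 (R(n, j) = (-5 + n)*(-5 + n) = (-5 + n)**2)
S(k, J) = -2*k*(1 + 2*k)/(25 + k**2 - 10*k)
1/S(36, f(-5)) = 1/(-2*36*(1 + 2*36)/(25 + 36**2 - 10*36)) = 1/(-2*36*(1 + 72)/(25 + 1296 - 360)) = 1/(-2*36*73/961) = 1/(-2*36*1/961*73) = 1/(-5256/961) = -961/5256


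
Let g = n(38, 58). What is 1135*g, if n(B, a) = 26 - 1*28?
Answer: -2270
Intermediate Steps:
n(B, a) = -2 (n(B, a) = 26 - 28 = -2)
g = -2
1135*g = 1135*(-2) = -2270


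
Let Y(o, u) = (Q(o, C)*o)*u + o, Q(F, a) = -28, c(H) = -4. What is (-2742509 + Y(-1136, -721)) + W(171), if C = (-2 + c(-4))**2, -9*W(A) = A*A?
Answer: -25680462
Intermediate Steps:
W(A) = -A**2/9 (W(A) = -A*A/9 = -A**2/9)
C = 36 (C = (-2 - 4)**2 = (-6)**2 = 36)
Y(o, u) = o - 28*o*u (Y(o, u) = (-28*o)*u + o = -28*o*u + o = o - 28*o*u)
(-2742509 + Y(-1136, -721)) + W(171) = (-2742509 - 1136*(1 - 28*(-721))) - 1/9*171**2 = (-2742509 - 1136*(1 + 20188)) - 1/9*29241 = (-2742509 - 1136*20189) - 3249 = (-2742509 - 22934704) - 3249 = -25677213 - 3249 = -25680462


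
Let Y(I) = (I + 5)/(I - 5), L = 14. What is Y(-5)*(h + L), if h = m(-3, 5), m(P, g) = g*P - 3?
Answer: 0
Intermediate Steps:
m(P, g) = -3 + P*g (m(P, g) = P*g - 3 = -3 + P*g)
h = -18 (h = -3 - 3*5 = -3 - 15 = -18)
Y(I) = (5 + I)/(-5 + I)
Y(-5)*(h + L) = ((5 - 5)/(-5 - 5))*(-18 + 14) = (0/(-10))*(-4) = -⅒*0*(-4) = 0*(-4) = 0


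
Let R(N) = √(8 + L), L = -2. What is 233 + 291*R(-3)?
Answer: 233 + 291*√6 ≈ 945.80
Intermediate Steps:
R(N) = √6 (R(N) = √(8 - 2) = √6)
233 + 291*R(-3) = 233 + 291*√6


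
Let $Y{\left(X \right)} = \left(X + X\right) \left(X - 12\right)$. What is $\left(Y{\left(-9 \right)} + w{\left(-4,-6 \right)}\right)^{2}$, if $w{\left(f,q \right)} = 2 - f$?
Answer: $147456$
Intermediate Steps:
$Y{\left(X \right)} = 2 X \left(-12 + X\right)$
$\left(Y{\left(-9 \right)} + w{\left(-4,-6 \right)}\right)^{2} = \left(2 \left(-9\right) \left(-12 - 9\right) + \left(2 - -4\right)\right)^{2} = \left(2 \left(-9\right) \left(-21\right) + \left(2 + 4\right)\right)^{2} = \left(378 + 6\right)^{2} = 384^{2} = 147456$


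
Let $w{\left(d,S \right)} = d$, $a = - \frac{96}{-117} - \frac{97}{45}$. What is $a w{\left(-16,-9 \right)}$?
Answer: $\frac{12496}{585} \approx 21.361$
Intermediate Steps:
$a = - \frac{781}{585}$ ($a = \left(-96\right) \left(- \frac{1}{117}\right) - \frac{97}{45} = \frac{32}{39} - \frac{97}{45} = - \frac{781}{585} \approx -1.335$)
$a w{\left(-16,-9 \right)} = \left(- \frac{781}{585}\right) \left(-16\right) = \frac{12496}{585}$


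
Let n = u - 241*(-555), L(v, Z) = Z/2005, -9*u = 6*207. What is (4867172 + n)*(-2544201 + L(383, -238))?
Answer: -25509641001238727/2005 ≈ -1.2723e+13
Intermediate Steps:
u = -138 (u = -2*207/3 = -1/9*1242 = -138)
L(v, Z) = Z/2005 (L(v, Z) = Z*(1/2005) = Z/2005)
n = 133617 (n = -138 - 241*(-555) = -138 + 133755 = 133617)
(4867172 + n)*(-2544201 + L(383, -238)) = (4867172 + 133617)*(-2544201 + (1/2005)*(-238)) = 5000789*(-2544201 - 238/2005) = 5000789*(-5101123243/2005) = -25509641001238727/2005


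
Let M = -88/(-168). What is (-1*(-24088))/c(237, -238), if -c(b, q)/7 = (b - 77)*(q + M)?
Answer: 9033/99740 ≈ 0.090565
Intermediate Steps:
M = 11/21 (M = -88*(-1/168) = 11/21 ≈ 0.52381)
c(b, q) = -7*(-77 + b)*(11/21 + q) (c(b, q) = -7*(b - 77)*(q + 11/21) = -7*(-77 + b)*(11/21 + q))
(-1*(-24088))/c(237, -238) = (-1*(-24088))/(847/3 + 539*(-238) - 11/3*237 - 7*237*(-238)) = 24088/(847/3 - 128282 - 869 + 394842) = 24088/(797920/3) = 24088*(3/797920) = 9033/99740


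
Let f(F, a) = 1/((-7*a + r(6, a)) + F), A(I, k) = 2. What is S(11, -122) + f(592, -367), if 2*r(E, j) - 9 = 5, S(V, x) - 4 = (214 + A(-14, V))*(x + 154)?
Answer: 21909889/3168 ≈ 6916.0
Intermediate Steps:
S(V, x) = 33268 + 216*x (S(V, x) = 4 + (214 + 2)*(x + 154) = 4 + 216*(154 + x) = 4 + (33264 + 216*x) = 33268 + 216*x)
r(E, j) = 7 (r(E, j) = 9/2 + (½)*5 = 9/2 + 5/2 = 7)
f(F, a) = 1/(7 + F - 7*a) (f(F, a) = 1/((-7*a + 7) + F) = 1/((7 - 7*a) + F) = 1/(7 + F - 7*a))
S(11, -122) + f(592, -367) = (33268 + 216*(-122)) + 1/(7 + 592 - 7*(-367)) = (33268 - 26352) + 1/(7 + 592 + 2569) = 6916 + 1/3168 = 21909889/3168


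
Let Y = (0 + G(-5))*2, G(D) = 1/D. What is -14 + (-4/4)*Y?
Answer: -68/5 ≈ -13.600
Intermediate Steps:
G(D) = 1/D
Y = -⅖ (Y = (0 + 1/(-5))*2 = (0 - ⅕)*2 = -⅕*2 = -⅖ ≈ -0.40000)
-14 + (-4/4)*Y = -14 + (-4/4)*(-⅖) = -14 + ((¼)*(-4))*(-⅖) = -14 - 1*(-⅖) = -14 + ⅖ = -68/5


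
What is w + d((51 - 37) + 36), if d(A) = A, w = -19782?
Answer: -19732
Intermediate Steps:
w + d((51 - 37) + 36) = -19782 + ((51 - 37) + 36) = -19782 + (14 + 36) = -19782 + 50 = -19732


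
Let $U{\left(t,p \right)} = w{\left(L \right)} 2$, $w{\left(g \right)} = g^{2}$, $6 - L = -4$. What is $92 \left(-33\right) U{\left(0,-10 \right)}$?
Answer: $-607200$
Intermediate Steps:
$L = 10$ ($L = 6 - -4 = 6 + 4 = 10$)
$U{\left(t,p \right)} = 200$ ($U{\left(t,p \right)} = 10^{2} \cdot 2 = 100 \cdot 2 = 200$)
$92 \left(-33\right) U{\left(0,-10 \right)} = 92 \left(-33\right) 200 = \left(-3036\right) 200 = -607200$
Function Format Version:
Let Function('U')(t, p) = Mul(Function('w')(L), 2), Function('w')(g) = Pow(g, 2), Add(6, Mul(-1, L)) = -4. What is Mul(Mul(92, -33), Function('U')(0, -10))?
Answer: -607200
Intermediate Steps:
L = 10 (L = Add(6, Mul(-1, -4)) = Add(6, 4) = 10)
Function('U')(t, p) = 200 (Function('U')(t, p) = Mul(Pow(10, 2), 2) = Mul(100, 2) = 200)
Mul(Mul(92, -33), Function('U')(0, -10)) = Mul(Mul(92, -33), 200) = Mul(-3036, 200) = -607200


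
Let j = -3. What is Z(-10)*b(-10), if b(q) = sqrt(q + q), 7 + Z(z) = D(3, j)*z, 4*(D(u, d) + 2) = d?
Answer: 41*I*sqrt(5) ≈ 91.679*I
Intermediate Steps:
D(u, d) = -2 + d/4
Z(z) = -7 - 11*z/4 (Z(z) = -7 + (-2 + (1/4)*(-3))*z = -7 + (-2 - 3/4)*z = -7 - 11*z/4)
b(q) = sqrt(2)*sqrt(q) (b(q) = sqrt(2*q) = sqrt(2)*sqrt(q))
Z(-10)*b(-10) = (-7 - 11/4*(-10))*(sqrt(2)*sqrt(-10)) = (-7 + 55/2)*(sqrt(2)*(I*sqrt(10))) = 41*(2*I*sqrt(5))/2 = 41*I*sqrt(5)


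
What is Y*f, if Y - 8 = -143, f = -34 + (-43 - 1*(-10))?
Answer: 9045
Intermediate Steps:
f = -67 (f = -34 + (-43 + 10) = -34 - 33 = -67)
Y = -135 (Y = 8 - 143 = -135)
Y*f = -135*(-67) = 9045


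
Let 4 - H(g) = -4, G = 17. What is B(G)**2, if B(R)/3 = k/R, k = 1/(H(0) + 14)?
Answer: 9/139876 ≈ 6.4343e-5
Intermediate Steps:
H(g) = 8 (H(g) = 4 - 1*(-4) = 4 + 4 = 8)
k = 1/22 (k = 1/(8 + 14) = 1/22 ≈ 0.045455)
B(R) = 3/(22*R) (B(R) = 3*(1/(22*R)) = 3/(22*R))
B(G)**2 = ((3/22)/17)**2 = ((3/22)*(1/17))**2 = (3/374)**2 = 9/139876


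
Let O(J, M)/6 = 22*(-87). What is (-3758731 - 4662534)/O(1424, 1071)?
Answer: 8421265/11484 ≈ 733.30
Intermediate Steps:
O(J, M) = -11484 (O(J, M) = 6*(22*(-87)) = 6*(-1914) = -11484)
(-3758731 - 4662534)/O(1424, 1071) = (-3758731 - 4662534)/(-11484) = -8421265*(-1/11484) = 8421265/11484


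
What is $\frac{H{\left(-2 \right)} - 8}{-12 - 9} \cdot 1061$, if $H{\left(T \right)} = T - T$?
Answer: $\frac{8488}{21} \approx 404.19$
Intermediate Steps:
$H{\left(T \right)} = 0$
$\frac{H{\left(-2 \right)} - 8}{-12 - 9} \cdot 1061 = \frac{0 - 8}{-12 - 9} \cdot 1061 = - \frac{8}{-21} \cdot 1061 = \left(-8\right) \left(- \frac{1}{21}\right) 1061 = \frac{8}{21} \cdot 1061 = \frac{8488}{21}$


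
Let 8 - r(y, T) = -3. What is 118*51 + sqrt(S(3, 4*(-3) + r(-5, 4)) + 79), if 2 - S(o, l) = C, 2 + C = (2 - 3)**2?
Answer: 6018 + sqrt(82) ≈ 6027.1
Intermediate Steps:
r(y, T) = 11 (r(y, T) = 8 - 1*(-3) = 8 + 3 = 11)
C = -1 (C = -2 + (2 - 3)**2 = -2 + (-1)**2 = -2 + 1 = -1)
S(o, l) = 3 (S(o, l) = 2 - 1*(-1) = 2 + 1 = 3)
118*51 + sqrt(S(3, 4*(-3) + r(-5, 4)) + 79) = 118*51 + sqrt(3 + 79) = 6018 + sqrt(82)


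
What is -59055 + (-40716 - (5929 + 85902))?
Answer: -191602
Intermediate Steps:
-59055 + (-40716 - (5929 + 85902)) = -59055 + (-40716 - 1*91831) = -59055 + (-40716 - 91831) = -59055 - 132547 = -191602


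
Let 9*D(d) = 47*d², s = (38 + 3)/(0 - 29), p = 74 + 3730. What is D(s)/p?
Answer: 79007/28792476 ≈ 0.0027440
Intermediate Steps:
p = 3804
s = -41/29 (s = 41/(-29) = 41*(-1/29) = -41/29 ≈ -1.4138)
D(d) = 47*d²/9 (D(d) = (47*d²)/9 = 47*d²/9)
D(s)/p = (47*(-41/29)²/9)/3804 = ((47/9)*(1681/841))*(1/3804) = (79007/7569)*(1/3804) = 79007/28792476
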